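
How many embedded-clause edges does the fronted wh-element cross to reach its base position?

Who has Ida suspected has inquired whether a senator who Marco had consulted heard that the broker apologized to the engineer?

1

"who" is extracted from the subject of "inquired".
Boundaries crossed, outermost first: [Ø] — 1 in total.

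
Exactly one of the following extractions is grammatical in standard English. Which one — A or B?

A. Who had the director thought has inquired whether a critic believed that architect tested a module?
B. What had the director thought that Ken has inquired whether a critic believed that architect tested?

A

In B, the wh-phrase is extracted from inside a wh-island (introduced by "whether"), which blocks movement.
In A, the extraction path crosses only that-complement boundaries, which are transparent.
So A is grammatical.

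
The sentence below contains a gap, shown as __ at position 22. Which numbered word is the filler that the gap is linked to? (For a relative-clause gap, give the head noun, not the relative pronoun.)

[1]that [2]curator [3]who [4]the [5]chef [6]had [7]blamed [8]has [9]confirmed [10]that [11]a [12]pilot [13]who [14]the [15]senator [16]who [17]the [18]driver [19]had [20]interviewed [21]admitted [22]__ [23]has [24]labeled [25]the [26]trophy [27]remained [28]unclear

The gap at 22 is the subject of "labeled", inside a relative clause.
The relative pronoun is "who" (word 13); it is bound by the head noun immediately before it.
Its filler is the head noun "pilot", at word 12.

12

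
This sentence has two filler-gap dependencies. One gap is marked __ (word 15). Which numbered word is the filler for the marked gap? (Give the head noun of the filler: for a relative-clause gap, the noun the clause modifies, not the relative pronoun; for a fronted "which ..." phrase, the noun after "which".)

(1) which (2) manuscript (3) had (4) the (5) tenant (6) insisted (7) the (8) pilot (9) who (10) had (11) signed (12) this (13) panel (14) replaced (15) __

2

The marked gap is the direct object of "replaced".
Its filler is the fronted wh-phrase "which manuscript", at word 2.
(The other dependency links word 8 to a gap after word 9.)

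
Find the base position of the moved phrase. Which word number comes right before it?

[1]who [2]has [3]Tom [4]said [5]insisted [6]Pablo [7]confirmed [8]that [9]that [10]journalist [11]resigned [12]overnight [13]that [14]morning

4

The displaced element is "who" (word 1).
It is linked across 1 clause boundary (Ø).
It functions as the subject of "insisted", so the gap sits immediately after word 4 ("said").
Base order: Tom has said who insisted Pablo confirmed that that journalist resigned overnight that morning.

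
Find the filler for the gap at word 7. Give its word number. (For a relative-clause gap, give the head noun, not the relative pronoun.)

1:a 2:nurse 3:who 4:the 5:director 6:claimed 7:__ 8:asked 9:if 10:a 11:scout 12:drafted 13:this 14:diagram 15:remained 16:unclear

2

The gap at 7 is the subject of "asked", inside a relative clause.
The relative pronoun is "who" (word 3); it is bound by the head noun immediately before it.
Its filler is the head noun "nurse", at word 2.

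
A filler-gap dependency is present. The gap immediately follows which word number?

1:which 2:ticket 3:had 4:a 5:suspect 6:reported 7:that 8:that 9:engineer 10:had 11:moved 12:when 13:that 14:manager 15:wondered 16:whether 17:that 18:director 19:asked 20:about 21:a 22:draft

The displaced element is "which ticket" (word 2).
It is linked across 1 clause boundary (that).
It functions as the direct object of "moved", so the gap sits immediately after word 11 ("moved").
Base order: A suspect had reported that that engineer had moved which ticket when that manager wondered whether that director asked about a draft.

11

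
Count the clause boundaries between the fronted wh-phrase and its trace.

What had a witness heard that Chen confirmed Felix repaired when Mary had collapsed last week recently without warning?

"what" is extracted from the object of "repaired".
Boundaries crossed, outermost first: [that], [Ø] — 2 in total.

2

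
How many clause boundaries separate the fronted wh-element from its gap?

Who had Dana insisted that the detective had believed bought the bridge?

2

"who" is extracted from the subject of "bought".
Boundaries crossed, outermost first: [that], [Ø] — 2 in total.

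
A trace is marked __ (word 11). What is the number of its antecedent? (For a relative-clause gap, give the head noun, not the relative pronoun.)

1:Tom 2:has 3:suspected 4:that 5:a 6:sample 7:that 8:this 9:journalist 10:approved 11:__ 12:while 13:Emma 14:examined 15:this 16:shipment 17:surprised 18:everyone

The gap at 11 is the object of "approved", inside a relative clause.
The relative pronoun is "that" (word 7); it is bound by the head noun immediately before it.
Its filler is the head noun "sample", at word 6.

6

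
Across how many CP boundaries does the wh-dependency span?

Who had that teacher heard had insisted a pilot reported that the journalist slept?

"who" is extracted from the subject of "insisted".
Boundaries crossed, outermost first: [Ø] — 1 in total.

1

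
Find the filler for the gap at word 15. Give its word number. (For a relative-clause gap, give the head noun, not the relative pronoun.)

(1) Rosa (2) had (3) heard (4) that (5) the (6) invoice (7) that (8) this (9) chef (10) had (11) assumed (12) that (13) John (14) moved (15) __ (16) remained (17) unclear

6

The gap at 15 is the object of "moved", inside a relative clause.
The relative pronoun is "that" (word 7); it is bound by the head noun immediately before it.
Its filler is the head noun "invoice", at word 6.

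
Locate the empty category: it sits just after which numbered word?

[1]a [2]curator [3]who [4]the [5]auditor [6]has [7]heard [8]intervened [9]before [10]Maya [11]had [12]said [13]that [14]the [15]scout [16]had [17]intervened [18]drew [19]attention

The displaced element is "a curator" (word 2).
It is linked across 1 clause boundary (Ø).
It functions as the subject of "intervened", so the gap sits immediately after word 7 ("heard").
Base order: The auditor has heard a curator intervened before Maya had said that the scout had intervened.

7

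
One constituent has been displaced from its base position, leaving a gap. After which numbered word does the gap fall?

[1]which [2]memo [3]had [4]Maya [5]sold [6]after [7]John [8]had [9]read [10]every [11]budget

The displaced element is "which memo" (word 2).
It functions as the direct object of "sold", so the gap sits immediately after word 5 ("sold").
Base order: Maya had sold which memo after John had read every budget.

5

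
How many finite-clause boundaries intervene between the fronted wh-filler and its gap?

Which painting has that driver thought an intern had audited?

1

"which painting" is extracted from the object of "audited".
Boundaries crossed, outermost first: [Ø] — 1 in total.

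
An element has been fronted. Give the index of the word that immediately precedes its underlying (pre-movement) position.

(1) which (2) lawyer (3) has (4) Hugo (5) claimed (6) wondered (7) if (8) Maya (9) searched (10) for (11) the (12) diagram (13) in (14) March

The displaced element is "which lawyer" (word 2).
It is linked across 1 clause boundary (Ø).
It functions as the subject of "wondered", so the gap sits immediately after word 5 ("claimed").
Base order: Hugo has claimed that which lawyer wondered if Maya searched for the diagram in March.

5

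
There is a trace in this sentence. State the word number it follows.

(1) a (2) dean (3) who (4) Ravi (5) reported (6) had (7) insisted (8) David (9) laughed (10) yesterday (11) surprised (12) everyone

The displaced element is "a dean" (word 2).
It is linked across 1 clause boundary (Ø).
It functions as the subject of "insisted", so the gap sits immediately after word 5 ("reported").
Base order: Ravi reported that a dean had insisted David laughed yesterday.

5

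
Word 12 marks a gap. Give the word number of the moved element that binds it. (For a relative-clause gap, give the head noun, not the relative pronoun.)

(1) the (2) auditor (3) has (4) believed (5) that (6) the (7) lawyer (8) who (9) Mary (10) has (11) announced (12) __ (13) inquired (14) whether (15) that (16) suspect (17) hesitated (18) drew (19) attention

7

The gap at 12 is the subject of "inquired", inside a relative clause.
The relative pronoun is "who" (word 8); it is bound by the head noun immediately before it.
Its filler is the head noun "lawyer", at word 7.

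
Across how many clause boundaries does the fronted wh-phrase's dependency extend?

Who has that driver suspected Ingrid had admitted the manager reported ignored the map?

3

"who" is extracted from the subject of "ignored".
Boundaries crossed, outermost first: [Ø], [Ø], [Ø] — 3 in total.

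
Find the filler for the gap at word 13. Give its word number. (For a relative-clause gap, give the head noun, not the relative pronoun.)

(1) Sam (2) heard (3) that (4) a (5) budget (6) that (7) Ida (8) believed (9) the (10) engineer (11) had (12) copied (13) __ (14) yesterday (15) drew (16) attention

The gap at 13 is the object of "copied", inside a relative clause.
The relative pronoun is "that" (word 6); it is bound by the head noun immediately before it.
Its filler is the head noun "budget", at word 5.

5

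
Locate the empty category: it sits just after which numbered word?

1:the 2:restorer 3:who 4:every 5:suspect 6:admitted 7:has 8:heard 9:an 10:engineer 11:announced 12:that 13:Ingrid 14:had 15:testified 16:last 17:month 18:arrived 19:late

6

The displaced element is "the restorer" (word 2).
It is linked across 1 clause boundary (Ø).
It functions as the subject of "heard", so the gap sits immediately after word 6 ("admitted").
Base order: Every suspect admitted that the restorer has heard an engineer announced that Ingrid had testified last month.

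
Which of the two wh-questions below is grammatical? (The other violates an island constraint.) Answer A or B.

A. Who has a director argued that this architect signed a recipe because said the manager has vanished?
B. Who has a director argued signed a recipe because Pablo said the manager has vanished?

B

In A, the wh-phrase is extracted from inside an adjunct island (introduced by "because"), which blocks movement.
In B, the extraction path crosses only that-complement boundaries, which are transparent.
So B is grammatical.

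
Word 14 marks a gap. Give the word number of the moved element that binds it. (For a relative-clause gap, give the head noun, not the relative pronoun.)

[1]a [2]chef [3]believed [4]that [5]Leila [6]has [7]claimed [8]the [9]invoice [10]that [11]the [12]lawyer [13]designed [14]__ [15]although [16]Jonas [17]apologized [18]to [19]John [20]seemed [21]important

The gap at 14 is the object of "designed", inside a relative clause.
The relative pronoun is "that" (word 10); it is bound by the head noun immediately before it.
Its filler is the head noun "invoice", at word 9.

9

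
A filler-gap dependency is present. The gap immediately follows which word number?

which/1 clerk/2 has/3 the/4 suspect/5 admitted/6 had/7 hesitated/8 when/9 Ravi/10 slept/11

The displaced element is "which clerk" (word 2).
It is linked across 1 clause boundary (Ø).
It functions as the subject of "hesitated", so the gap sits immediately after word 6 ("admitted").
Base order: The suspect has admitted which clerk had hesitated when Ravi slept.

6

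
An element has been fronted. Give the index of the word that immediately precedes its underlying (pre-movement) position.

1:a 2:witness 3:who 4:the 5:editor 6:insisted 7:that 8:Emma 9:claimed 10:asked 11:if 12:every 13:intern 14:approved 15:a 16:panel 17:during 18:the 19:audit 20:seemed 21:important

The displaced element is "a witness" (word 2).
It is linked across 2 clause boundaries (that → Ø).
It functions as the subject of "asked", so the gap sits immediately after word 9 ("claimed").
Base order: The editor insisted that Emma claimed that a witness asked if every intern approved a panel during the audit.

9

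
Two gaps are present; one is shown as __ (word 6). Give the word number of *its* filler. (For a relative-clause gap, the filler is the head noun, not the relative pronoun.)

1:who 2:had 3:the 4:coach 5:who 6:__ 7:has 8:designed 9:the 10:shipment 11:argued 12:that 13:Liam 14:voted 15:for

4

The marked gap is inside the relative clause, the subject of "designed".
Its filler is the head noun "coach" (via "who"), at word 4.
(The other dependency links word 1 to a gap after word 15.)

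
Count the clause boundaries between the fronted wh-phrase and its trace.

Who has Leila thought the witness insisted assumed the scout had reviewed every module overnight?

"who" is extracted from the subject of "assumed".
Boundaries crossed, outermost first: [Ø], [Ø] — 2 in total.

2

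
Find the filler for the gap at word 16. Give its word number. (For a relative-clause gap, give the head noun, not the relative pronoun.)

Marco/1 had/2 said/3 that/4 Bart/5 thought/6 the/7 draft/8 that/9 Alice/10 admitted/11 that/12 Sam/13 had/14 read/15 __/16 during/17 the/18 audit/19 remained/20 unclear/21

The gap at 16 is the object of "read", inside a relative clause.
The relative pronoun is "that" (word 9); it is bound by the head noun immediately before it.
Its filler is the head noun "draft", at word 8.

8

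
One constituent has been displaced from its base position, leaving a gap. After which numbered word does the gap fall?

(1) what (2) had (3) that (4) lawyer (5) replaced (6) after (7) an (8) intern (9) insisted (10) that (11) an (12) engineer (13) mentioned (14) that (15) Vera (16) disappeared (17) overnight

5

The displaced element is "what" (word 1).
It functions as the direct object of "replaced", so the gap sits immediately after word 5 ("replaced").
Base order: That lawyer had replaced what after an intern insisted that an engineer mentioned that Vera disappeared overnight.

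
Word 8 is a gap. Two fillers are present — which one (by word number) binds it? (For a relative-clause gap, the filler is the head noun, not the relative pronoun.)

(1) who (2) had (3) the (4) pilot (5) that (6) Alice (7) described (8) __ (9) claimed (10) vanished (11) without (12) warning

The marked gap is inside the relative clause, the direct object of "described".
Its filler is the head noun "pilot" (via "that"), at word 4.
(The other dependency links word 1 to a gap after word 9.)

4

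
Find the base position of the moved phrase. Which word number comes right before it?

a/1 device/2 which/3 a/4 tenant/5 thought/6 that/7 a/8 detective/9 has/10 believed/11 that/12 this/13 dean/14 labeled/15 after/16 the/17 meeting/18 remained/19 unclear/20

15

The displaced element is "a device" (word 2).
It is linked across 2 clause boundaries (that → that).
It functions as the direct object of "labeled", so the gap sits immediately after word 15 ("labeled").
Base order: A tenant thought that a detective has believed that this dean labeled a device after the meeting.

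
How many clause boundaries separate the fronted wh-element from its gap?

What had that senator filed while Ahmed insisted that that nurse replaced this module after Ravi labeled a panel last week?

"what" originates inside the matrix clause — no clause boundary is crossed.

0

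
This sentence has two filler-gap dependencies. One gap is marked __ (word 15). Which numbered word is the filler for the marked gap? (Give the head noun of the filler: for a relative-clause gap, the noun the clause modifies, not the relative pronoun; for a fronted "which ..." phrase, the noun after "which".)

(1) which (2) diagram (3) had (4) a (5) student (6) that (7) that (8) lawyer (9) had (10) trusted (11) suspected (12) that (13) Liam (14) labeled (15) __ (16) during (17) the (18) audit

2

The marked gap is the direct object of "labeled".
Its filler is the fronted wh-phrase "which diagram", at word 2.
(The other dependency links word 5 to a gap after word 10.)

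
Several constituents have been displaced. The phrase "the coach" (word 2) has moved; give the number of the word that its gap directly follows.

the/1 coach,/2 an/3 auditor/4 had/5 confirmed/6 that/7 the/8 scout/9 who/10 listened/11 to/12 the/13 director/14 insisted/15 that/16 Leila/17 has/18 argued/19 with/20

The displaced element is "the coach" (word 2).
It is linked across 2 clause boundaries (that → that).
It functions as the object of the preposition "with" of "argued", so the gap sits immediately after word 20 ("with").
Base order: An auditor had confirmed that the scout who listened to the director insisted that Leila has argued with the coach.

20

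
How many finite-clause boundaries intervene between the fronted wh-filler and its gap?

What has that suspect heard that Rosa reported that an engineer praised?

"what" is extracted from the object of "praised".
Boundaries crossed, outermost first: [that], [that] — 2 in total.

2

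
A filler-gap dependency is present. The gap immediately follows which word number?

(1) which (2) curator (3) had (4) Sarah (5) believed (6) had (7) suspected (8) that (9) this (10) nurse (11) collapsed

5

The displaced element is "which curator" (word 2).
It is linked across 1 clause boundary (Ø).
It functions as the subject of "suspected", so the gap sits immediately after word 5 ("believed").
Base order: Sarah had believed that which curator had suspected that this nurse collapsed.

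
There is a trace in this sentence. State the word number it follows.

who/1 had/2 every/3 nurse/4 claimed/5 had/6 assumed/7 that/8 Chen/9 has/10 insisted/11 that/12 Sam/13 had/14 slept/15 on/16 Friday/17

5

The displaced element is "who" (word 1).
It is linked across 1 clause boundary (Ø).
It functions as the subject of "assumed", so the gap sits immediately after word 5 ("claimed").
Base order: Every nurse had claimed that who had assumed that Chen has insisted that Sam had slept on Friday.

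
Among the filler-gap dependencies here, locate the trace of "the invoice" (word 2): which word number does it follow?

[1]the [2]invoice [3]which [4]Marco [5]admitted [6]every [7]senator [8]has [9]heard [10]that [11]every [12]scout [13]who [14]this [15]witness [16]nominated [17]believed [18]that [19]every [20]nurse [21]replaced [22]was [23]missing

The displaced element is "the invoice" (word 2).
It is linked across 3 clause boundaries (Ø → that → that).
It functions as the direct object of "replaced", so the gap sits immediately after word 21 ("replaced").
Base order: Marco admitted every senator has heard that every scout who this witness nominated believed that every nurse replaced the invoice.

21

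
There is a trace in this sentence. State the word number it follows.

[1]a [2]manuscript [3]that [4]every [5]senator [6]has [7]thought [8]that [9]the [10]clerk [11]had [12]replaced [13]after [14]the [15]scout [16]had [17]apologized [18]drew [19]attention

The displaced element is "a manuscript" (word 2).
It is linked across 1 clause boundary (that).
It functions as the direct object of "replaced", so the gap sits immediately after word 12 ("replaced").
Base order: Every senator has thought that the clerk had replaced a manuscript after the scout had apologized.

12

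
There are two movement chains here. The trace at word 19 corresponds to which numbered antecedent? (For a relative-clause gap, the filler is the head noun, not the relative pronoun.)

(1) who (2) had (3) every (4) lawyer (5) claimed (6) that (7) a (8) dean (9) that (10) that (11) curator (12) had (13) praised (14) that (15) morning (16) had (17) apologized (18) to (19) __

1

The marked gap is the object of the preposition "to" of "apologized".
Its filler is the fronted wh-phrase "who", at word 1.
(The other dependency links word 8 to a gap after word 13.)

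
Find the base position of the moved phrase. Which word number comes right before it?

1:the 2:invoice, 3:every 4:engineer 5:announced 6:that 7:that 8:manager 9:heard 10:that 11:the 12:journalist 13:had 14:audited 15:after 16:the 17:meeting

14

The displaced element is "the invoice" (word 2).
It is linked across 2 clause boundaries (that → that).
It functions as the direct object of "audited", so the gap sits immediately after word 14 ("audited").
Base order: Every engineer announced that that manager heard that the journalist had audited the invoice after the meeting.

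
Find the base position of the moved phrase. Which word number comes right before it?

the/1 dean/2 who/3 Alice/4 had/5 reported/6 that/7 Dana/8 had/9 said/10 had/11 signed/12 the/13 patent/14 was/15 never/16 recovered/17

10

The displaced element is "the dean" (word 2).
It is linked across 2 clause boundaries (that → Ø).
It functions as the subject of "signed", so the gap sits immediately after word 10 ("said").
Base order: Alice had reported that Dana had said that the dean had signed the patent.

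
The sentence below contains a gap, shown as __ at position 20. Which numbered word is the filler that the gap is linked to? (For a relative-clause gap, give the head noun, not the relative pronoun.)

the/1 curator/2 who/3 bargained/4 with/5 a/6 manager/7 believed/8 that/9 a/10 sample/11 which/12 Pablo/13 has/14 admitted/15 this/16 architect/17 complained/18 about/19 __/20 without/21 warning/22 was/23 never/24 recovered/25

11

The gap at 20 is the prepositional object of "complained", inside a relative clause.
The relative pronoun is "which" (word 12); it is bound by the head noun immediately before it.
Its filler is the head noun "sample", at word 11.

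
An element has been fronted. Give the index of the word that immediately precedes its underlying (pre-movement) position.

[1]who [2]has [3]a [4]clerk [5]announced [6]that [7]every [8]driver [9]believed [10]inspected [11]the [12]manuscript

The displaced element is "who" (word 1).
It is linked across 2 clause boundaries (that → Ø).
It functions as the subject of "inspected", so the gap sits immediately after word 9 ("believed").
Base order: A clerk has announced that every driver believed who inspected the manuscript.

9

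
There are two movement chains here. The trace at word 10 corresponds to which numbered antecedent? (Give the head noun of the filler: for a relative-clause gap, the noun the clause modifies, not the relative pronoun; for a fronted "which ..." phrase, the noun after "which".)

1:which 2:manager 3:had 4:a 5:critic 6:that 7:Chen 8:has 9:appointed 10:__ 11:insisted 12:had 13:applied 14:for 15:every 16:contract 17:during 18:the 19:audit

The marked gap is inside the relative clause, the direct object of "appointed".
Its filler is the head noun "critic" (via "that"), at word 5.
(The other dependency links word 2 to a gap after word 11.)

5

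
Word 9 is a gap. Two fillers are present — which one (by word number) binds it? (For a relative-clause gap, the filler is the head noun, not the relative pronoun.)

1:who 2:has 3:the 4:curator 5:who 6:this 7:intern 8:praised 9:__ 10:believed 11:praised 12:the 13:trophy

The marked gap is inside the relative clause, the direct object of "praised".
Its filler is the head noun "curator" (via "who"), at word 4.
(The other dependency links word 1 to a gap after word 10.)

4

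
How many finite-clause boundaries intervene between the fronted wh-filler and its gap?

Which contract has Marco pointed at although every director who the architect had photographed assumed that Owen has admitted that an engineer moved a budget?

0

"which contract" originates inside the matrix clause — no clause boundary is crossed.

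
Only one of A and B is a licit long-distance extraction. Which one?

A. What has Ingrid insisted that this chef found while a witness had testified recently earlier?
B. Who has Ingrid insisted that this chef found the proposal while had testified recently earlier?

A

In B, the wh-phrase is extracted from inside an adjunct island (introduced by "while"), which blocks movement.
In A, the extraction path crosses only that-complement boundaries, which are transparent.
So A is grammatical.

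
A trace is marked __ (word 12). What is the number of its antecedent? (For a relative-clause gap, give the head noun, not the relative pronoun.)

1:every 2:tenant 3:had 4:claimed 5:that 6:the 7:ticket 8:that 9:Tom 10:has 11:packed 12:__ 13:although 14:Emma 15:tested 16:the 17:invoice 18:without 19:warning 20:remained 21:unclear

7

The gap at 12 is the object of "packed", inside a relative clause.
The relative pronoun is "that" (word 8); it is bound by the head noun immediately before it.
Its filler is the head noun "ticket", at word 7.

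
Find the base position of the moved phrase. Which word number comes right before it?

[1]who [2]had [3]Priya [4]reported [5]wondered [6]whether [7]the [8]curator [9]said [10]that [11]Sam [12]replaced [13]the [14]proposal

4

The displaced element is "who" (word 1).
It is linked across 1 clause boundary (Ø).
It functions as the subject of "wondered", so the gap sits immediately after word 4 ("reported").
Base order: Priya had reported who wondered whether the curator said that Sam replaced the proposal.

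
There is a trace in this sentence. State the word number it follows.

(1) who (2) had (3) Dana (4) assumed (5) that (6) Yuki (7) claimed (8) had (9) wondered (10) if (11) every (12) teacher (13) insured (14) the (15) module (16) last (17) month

7

The displaced element is "who" (word 1).
It is linked across 2 clause boundaries (that → Ø).
It functions as the subject of "wondered", so the gap sits immediately after word 7 ("claimed").
Base order: Dana had assumed that Yuki claimed that who had wondered if every teacher insured the module last month.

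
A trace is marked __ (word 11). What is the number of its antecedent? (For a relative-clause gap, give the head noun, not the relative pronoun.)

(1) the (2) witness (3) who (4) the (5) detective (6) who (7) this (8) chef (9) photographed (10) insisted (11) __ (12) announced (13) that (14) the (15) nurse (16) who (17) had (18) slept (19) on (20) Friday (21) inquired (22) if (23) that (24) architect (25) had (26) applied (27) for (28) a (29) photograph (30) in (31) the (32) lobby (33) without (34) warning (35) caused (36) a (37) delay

2

The gap at 11 is the subject of "announced", inside a relative clause.
The relative pronoun is "who" (word 3); it is bound by the head noun immediately before it.
Its filler is the head noun "witness", at word 2.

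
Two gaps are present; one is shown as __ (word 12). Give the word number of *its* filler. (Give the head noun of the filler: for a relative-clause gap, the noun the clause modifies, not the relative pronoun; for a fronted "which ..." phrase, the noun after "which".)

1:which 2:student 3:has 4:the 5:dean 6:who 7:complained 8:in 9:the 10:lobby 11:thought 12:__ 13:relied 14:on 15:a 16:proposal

2

The marked gap is the subject of "relied".
Its filler is the fronted wh-phrase "which student", at word 2.
(The other dependency links word 5 to a gap after word 6.)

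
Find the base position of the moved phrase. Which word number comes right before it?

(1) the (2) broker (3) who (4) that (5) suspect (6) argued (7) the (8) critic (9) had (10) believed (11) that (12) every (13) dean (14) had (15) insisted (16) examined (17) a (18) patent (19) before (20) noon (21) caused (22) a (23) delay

15

The displaced element is "the broker" (word 2).
It is linked across 3 clause boundaries (Ø → that → Ø).
It functions as the subject of "examined", so the gap sits immediately after word 15 ("insisted").
Base order: That suspect argued the critic had believed that every dean had insisted the broker examined a patent before noon.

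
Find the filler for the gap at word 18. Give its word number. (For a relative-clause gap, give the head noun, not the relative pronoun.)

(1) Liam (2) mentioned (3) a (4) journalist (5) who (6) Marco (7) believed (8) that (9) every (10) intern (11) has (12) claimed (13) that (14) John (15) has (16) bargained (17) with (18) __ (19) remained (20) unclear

The gap at 18 is the prepositional object of "bargained", inside a relative clause.
The relative pronoun is "who" (word 5); it is bound by the head noun immediately before it.
Its filler is the head noun "journalist", at word 4.

4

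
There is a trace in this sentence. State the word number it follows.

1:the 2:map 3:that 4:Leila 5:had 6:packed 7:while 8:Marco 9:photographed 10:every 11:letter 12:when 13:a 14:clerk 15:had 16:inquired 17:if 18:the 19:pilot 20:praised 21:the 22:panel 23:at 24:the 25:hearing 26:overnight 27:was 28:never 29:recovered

The displaced element is "the map" (word 2).
It functions as the direct object of "packed", so the gap sits immediately after word 6 ("packed").
Base order: Leila had packed the map while Marco photographed every letter when a clerk had inquired if the pilot praised the panel at the hearing overnight.

6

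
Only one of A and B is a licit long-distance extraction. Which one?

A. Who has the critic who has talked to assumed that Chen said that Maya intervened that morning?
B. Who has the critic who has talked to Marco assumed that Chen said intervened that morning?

In A, the wh-phrase is extracted from inside a complex-NP island (relative clause) (introduced by "who"), which blocks movement.
In B, the extraction path crosses only that-complement boundaries, which are transparent.
So B is grammatical.

B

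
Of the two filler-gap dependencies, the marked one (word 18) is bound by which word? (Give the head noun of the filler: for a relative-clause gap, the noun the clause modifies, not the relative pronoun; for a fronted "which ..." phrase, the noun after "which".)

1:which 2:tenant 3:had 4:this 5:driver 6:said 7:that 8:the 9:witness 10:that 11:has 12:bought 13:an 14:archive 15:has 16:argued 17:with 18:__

The marked gap is the object of the preposition "with" of "argued".
Its filler is the fronted wh-phrase "which tenant", at word 2.
(The other dependency links word 9 to a gap after word 10.)

2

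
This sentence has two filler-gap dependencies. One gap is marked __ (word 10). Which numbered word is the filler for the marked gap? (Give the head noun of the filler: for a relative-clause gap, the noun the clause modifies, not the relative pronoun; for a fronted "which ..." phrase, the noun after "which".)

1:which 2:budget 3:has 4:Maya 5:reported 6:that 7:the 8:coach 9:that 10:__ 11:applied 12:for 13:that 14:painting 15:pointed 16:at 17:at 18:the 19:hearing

8

The marked gap is inside the relative clause, the subject of "applied".
Its filler is the head noun "coach" (via "that"), at word 8.
(The other dependency links word 2 to a gap after word 16.)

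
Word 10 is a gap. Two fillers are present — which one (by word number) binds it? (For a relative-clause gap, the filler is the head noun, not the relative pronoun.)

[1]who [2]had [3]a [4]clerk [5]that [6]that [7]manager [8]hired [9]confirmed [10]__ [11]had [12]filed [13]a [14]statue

The marked gap is the subject of "filed".
Its filler is the fronted wh-phrase "who", at word 1.
(The other dependency links word 4 to a gap after word 8.)

1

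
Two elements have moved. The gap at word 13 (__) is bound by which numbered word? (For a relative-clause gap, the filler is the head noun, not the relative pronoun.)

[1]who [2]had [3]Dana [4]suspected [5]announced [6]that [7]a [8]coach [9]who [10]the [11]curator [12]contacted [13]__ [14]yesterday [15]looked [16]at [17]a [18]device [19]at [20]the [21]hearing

8

The marked gap is inside the relative clause, the direct object of "contacted".
Its filler is the head noun "coach" (via "who"), at word 8.
(The other dependency links word 1 to a gap after word 4.)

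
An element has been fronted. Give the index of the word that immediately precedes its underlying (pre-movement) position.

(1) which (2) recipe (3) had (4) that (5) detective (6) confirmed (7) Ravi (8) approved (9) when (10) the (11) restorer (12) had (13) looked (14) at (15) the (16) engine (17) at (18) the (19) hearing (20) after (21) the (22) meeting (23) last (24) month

8

The displaced element is "which recipe" (word 2).
It is linked across 1 clause boundary (Ø).
It functions as the direct object of "approved", so the gap sits immediately after word 8 ("approved").
Base order: That detective had confirmed Ravi approved which recipe when the restorer had looked at the engine at the hearing after the meeting last month.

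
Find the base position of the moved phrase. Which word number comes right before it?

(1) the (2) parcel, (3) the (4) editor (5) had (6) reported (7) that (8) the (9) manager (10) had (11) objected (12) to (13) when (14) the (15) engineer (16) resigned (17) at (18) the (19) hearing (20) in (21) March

The displaced element is "the parcel" (word 2).
It is linked across 1 clause boundary (that).
It functions as the object of the preposition "to" of "objected", so the gap sits immediately after word 12 ("to").
Base order: The editor had reported that the manager had objected to the parcel when the engineer resigned at the hearing in March.

12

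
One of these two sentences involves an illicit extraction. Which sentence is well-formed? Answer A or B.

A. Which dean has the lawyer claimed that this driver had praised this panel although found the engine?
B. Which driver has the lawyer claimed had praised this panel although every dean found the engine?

In A, the wh-phrase is extracted from inside an adjunct island (introduced by "although"), which blocks movement.
In B, the extraction path crosses only that-complement boundaries, which are transparent.
So B is grammatical.

B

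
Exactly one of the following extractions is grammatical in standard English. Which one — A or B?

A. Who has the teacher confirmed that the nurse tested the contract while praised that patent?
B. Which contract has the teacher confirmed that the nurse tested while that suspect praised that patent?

In A, the wh-phrase is extracted from inside an adjunct island (introduced by "while"), which blocks movement.
In B, the extraction path crosses only that-complement boundaries, which are transparent.
So B is grammatical.

B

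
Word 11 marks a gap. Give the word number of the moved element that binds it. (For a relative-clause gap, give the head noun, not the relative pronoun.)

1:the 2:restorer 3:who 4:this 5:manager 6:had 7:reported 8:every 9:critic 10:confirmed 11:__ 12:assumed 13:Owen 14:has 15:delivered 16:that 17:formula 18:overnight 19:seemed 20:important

2

The gap at 11 is the subject of "assumed", inside a relative clause.
The relative pronoun is "who" (word 3); it is bound by the head noun immediately before it.
Its filler is the head noun "restorer", at word 2.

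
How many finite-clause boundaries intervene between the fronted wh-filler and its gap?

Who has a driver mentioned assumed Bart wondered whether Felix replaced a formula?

"who" is extracted from the subject of "assumed".
Boundaries crossed, outermost first: [Ø] — 1 in total.

1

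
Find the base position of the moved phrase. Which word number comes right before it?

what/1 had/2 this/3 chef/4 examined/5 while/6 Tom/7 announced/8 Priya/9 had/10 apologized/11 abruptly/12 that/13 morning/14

The displaced element is "what" (word 1).
It functions as the direct object of "examined", so the gap sits immediately after word 5 ("examined").
Base order: This chef had examined what while Tom announced Priya had apologized abruptly that morning.

5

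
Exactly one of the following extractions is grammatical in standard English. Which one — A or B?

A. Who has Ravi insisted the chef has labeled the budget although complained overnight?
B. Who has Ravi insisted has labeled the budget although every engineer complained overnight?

B

In A, the wh-phrase is extracted from inside an adjunct island (introduced by "although"), which blocks movement.
In B, the extraction path crosses only that-complement boundaries, which are transparent.
So B is grammatical.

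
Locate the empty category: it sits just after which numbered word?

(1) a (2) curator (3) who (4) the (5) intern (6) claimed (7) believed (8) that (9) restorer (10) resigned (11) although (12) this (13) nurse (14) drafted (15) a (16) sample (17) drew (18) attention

The displaced element is "a curator" (word 2).
It is linked across 1 clause boundary (Ø).
It functions as the subject of "believed", so the gap sits immediately after word 6 ("claimed").
Base order: The intern claimed a curator believed that restorer resigned although this nurse drafted a sample.

6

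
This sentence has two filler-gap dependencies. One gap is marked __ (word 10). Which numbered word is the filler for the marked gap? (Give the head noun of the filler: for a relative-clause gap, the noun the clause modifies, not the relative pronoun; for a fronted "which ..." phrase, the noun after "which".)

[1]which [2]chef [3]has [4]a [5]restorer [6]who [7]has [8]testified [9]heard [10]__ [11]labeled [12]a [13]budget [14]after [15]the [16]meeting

The marked gap is the subject of "labeled".
Its filler is the fronted wh-phrase "which chef", at word 2.
(The other dependency links word 5 to a gap after word 6.)

2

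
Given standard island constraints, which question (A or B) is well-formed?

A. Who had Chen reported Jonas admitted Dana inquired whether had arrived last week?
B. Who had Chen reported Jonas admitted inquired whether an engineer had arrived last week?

In A, the wh-phrase is extracted from inside a wh-island (introduced by "whether"), which blocks movement.
In B, the extraction path crosses only that-complement boundaries, which are transparent.
So B is grammatical.

B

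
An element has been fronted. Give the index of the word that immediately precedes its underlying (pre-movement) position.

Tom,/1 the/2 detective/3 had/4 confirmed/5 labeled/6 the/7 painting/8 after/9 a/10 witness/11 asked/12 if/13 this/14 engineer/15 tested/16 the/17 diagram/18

5

The displaced element is "Tom" (word 1).
It is linked across 1 clause boundary (Ø).
It functions as the subject of "labeled", so the gap sits immediately after word 5 ("confirmed").
Base order: The detective had confirmed that Tom labeled the painting after a witness asked if this engineer tested the diagram.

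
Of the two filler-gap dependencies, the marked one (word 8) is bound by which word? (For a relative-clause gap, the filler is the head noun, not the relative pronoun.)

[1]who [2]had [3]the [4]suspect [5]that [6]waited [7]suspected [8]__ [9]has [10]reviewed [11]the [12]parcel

1

The marked gap is the subject of "reviewed".
Its filler is the fronted wh-phrase "who", at word 1.
(The other dependency links word 4 to a gap after word 5.)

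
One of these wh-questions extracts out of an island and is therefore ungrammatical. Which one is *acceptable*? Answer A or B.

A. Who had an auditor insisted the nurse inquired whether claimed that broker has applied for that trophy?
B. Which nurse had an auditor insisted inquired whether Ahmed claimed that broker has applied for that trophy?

In A, the wh-phrase is extracted from inside a wh-island (introduced by "whether"), which blocks movement.
In B, the extraction path crosses only that-complement boundaries, which are transparent.
So B is grammatical.

B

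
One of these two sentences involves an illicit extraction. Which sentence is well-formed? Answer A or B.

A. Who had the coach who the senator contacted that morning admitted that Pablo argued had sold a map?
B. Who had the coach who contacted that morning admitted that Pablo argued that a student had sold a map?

In B, the wh-phrase is extracted from inside a complex-NP island (relative clause) (introduced by "who"), which blocks movement.
In A, the extraction path crosses only that-complement boundaries, which are transparent.
So A is grammatical.

A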